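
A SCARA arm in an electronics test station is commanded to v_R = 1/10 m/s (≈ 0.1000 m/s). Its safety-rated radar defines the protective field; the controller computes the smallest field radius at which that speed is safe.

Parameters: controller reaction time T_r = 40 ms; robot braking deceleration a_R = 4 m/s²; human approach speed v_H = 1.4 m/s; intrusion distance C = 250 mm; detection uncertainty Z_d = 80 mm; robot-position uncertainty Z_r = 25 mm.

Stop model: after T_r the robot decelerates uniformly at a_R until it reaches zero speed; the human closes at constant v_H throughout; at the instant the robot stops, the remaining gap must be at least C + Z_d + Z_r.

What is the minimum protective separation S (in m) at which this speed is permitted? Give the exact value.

T_s = v_R/a_R = (1/10)/4 = 0.0250 s
reaction-phase robot travel = 0.1000·0.0400 = 0.0040 m
robot covers 0.1000·0.0250 − ½·4.0000·0.0250² = 0.0013 m while stopping
person approaches 1.4000·(0.0400+0.0250) = 0.0910 m
margins: 0.2500+0.0800+0.0250 = 0.3550 m
S_min ≈ 0.0040+0.0013+0.0910+0.3550  ⇒  S_min = 361/800 m

S_min = 361/800 m = 0.4512 m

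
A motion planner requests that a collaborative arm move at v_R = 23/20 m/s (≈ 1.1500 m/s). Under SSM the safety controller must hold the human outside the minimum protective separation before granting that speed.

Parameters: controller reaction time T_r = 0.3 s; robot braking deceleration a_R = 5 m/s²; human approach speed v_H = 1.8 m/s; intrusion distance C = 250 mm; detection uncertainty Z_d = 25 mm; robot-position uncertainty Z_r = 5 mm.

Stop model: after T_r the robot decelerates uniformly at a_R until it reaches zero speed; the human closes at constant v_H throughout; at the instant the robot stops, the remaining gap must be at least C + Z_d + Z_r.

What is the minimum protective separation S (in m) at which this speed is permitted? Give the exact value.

T_s = v_R/a_R = (23/20)/5 = 0.2300 s
robot in T_r: 1.1500·0.3000 = 0.3450 m
robot under decel: 1.1500²/(2·5.0000) = 0.1323 m
human over T_r+T_s: 1.8000·(0.3000+0.2300) = 0.9540 m
margins: 0.2500+0.0250+0.0050 = 0.2800 m
S_min ≈ 0.3450+0.1323+0.9540+0.2800  ⇒  S_min = 1369/800 m

S_min = 1369/800 m = 1.7112 m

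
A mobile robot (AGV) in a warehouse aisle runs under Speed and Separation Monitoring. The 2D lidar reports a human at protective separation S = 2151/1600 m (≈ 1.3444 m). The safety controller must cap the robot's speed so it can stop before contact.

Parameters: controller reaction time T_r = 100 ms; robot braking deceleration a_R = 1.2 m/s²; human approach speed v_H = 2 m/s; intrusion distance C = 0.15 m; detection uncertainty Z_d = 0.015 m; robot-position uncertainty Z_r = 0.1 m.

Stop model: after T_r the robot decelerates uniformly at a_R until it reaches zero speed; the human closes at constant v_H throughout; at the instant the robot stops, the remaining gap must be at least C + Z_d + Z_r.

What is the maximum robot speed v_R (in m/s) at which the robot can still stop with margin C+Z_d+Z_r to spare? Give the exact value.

quadratic (5/12)·v² + (53/30)·v + (-1407/1600) = 0
  disc = (53/30)² − 4·(5/12)·(-1407/1600) = 66049/14400 ; √disc = 257/120
  v_R = (−(53/30) + 257/120) / (2·(5/12)) = 9/20 m/s
check:
stop time T_s = (9/20)/(6/5) = 0.3750 s
robot covers v_R·T_r = 0.4500·0.1000 = 0.0450 m before braking
robot covers 0.4500·0.3750 − ½·1.2000·0.3750² = 0.0844 m while stopping
human over T_r+T_s: 2.0000·(0.1000+0.3750) = 0.9500 m
margins: 0.1500+0.0150+0.1000 = 0.2650 m
sum ≈ 0.0450+0.0844+0.9500+0.2650 ≈ 1.3444 m = S ✓

v_R_max = 9/20 m/s = 0.4500 m/s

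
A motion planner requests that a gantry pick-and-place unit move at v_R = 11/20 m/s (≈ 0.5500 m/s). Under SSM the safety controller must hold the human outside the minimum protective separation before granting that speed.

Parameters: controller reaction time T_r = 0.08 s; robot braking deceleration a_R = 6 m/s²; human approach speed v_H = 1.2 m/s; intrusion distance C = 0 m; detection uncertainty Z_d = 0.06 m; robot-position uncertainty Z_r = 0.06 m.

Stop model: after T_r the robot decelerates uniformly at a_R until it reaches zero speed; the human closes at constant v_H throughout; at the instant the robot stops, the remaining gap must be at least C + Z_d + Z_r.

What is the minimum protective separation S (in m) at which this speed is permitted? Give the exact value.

stop time T_s = (11/20)/6 = 0.0917 s
robot covers v_R·T_r = 0.5500·0.0800 = 0.0440 m before braking
robot under decel: 0.5500²/(2·6.0000) = 0.0252 m
person approaches 1.2000·(0.0800+0.0917) = 0.2060 m
C+Z_d+Z_r = 0.0000+0.0600+0.0600 = 0.1200 m
S_min ≈ 0.0440+0.0252+0.2060+0.1200  ⇒  S_min = 1897/4800 m

S_min = 1897/4800 m = 0.3952 m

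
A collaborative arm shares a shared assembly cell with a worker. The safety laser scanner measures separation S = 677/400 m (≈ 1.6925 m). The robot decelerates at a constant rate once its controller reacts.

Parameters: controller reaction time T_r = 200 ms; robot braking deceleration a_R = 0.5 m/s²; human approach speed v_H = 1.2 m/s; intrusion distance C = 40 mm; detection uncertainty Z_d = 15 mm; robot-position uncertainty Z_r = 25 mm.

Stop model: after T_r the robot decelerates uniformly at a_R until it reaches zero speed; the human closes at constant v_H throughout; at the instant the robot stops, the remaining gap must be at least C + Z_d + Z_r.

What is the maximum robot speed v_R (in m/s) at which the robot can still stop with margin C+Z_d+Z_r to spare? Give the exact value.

quadratic (1)·v² + (13/5)·v + (-549/400) = 0
  disc = (13/5)² − 4·(1)·(-549/400) = 49/4 ; √disc = 7/2
  v_R = (−(13/5) + 7/2) / (2·(1)) = 9/20 m/s
check:
stop time T_s = (9/20)/(1/2) = 0.9000 s
robot in T_r: 0.4500·0.2000 = 0.0900 m
braking distance = 0.4500²/(2·0.5000) = 0.2025 m
person approaches 1.2000·(0.2000+0.9000) = 1.3200 m
residual clearance needed = 0.0400+0.0150+0.0250 = 0.0800 m
sum ≈ 0.0900+0.2025+1.3200+0.0800 ≈ 1.6925 m = S ✓

v_R_max = 9/20 m/s = 0.4500 m/s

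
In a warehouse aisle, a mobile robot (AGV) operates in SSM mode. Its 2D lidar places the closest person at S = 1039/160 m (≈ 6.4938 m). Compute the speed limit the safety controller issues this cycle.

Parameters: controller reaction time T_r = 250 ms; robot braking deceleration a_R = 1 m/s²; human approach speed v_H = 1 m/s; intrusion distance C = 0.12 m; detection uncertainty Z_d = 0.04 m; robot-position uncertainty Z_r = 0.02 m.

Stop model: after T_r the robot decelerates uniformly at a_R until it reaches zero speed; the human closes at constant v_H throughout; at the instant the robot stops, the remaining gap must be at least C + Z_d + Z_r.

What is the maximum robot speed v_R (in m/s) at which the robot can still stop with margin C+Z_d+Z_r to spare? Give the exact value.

v_R_max = 49/20 m/s = 2.4500 m/s

quadratic (1/2)·v² + (5/4)·v + (-4851/800) = 0
  disc = (5/4)² − 4·(1/2)·(-4851/800) = 1369/100 ; √disc = 37/10
  v_R = (−(5/4) + 37/10) / (2·(1/2)) = 49/20 m/s
check:
braking lasts T_s = (49/20)/1 = 2.4500 s
robot in T_r: 2.4500·0.2500 = 0.6125 m
robot under decel: 2.4500²/(2·1.0000) = 3.0013 m
human closes 1.0000·2.7000 = 2.7000 m
margins: 0.1200+0.0400+0.0200 = 0.1800 m
sum ≈ 0.6125+3.0013+2.7000+0.1800 ≈ 6.4938 m = S ✓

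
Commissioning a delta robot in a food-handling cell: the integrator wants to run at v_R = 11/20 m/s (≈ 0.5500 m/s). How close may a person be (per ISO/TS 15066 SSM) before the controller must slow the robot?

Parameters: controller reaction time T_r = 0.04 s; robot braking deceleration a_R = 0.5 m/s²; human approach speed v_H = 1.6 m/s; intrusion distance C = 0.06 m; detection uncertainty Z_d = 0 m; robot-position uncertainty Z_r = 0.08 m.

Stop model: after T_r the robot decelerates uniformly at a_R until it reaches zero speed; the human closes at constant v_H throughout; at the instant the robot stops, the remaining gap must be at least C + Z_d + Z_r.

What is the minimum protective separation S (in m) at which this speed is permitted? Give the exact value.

S_min = 4577/2000 m = 2.2885 m

T_s = v_R/a_R = (11/20)/(1/2) = 1.1000 s
robot in T_r: 0.5500·0.0400 = 0.0220 m
braking distance = 0.5500²/(2·0.5000) = 0.3025 m
human closes 1.6000·1.1400 = 1.8240 m
margins: 0.0600+0.0000+0.0800 = 0.1400 m
S_min ≈ 0.0220+0.3025+1.8240+0.1400  ⇒  S_min = 4577/2000 m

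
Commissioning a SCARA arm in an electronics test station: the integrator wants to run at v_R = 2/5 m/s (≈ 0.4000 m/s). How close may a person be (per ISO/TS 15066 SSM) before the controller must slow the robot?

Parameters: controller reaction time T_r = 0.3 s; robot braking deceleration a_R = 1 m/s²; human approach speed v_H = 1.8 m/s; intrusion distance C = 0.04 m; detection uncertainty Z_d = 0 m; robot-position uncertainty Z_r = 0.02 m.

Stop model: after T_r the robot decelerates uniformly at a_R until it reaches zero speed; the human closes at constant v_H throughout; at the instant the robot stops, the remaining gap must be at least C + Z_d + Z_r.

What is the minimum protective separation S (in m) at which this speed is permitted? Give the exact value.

S_min = 38/25 m = 1.5200 m

braking lasts T_s = (2/5)/1 = 0.4000 s
robot covers v_R·T_r = 0.4000·0.3000 = 0.1200 m before braking
braking distance = 0.4000²/(2·1.0000) = 0.0800 m
human over T_r+T_s: 1.8000·(0.3000+0.4000) = 1.2600 m
C+Z_d+Z_r = 0.0400+0.0000+0.0200 = 0.0600 m
S_min ≈ 0.1200+0.0800+1.2600+0.0600  ⇒  S_min = 38/25 m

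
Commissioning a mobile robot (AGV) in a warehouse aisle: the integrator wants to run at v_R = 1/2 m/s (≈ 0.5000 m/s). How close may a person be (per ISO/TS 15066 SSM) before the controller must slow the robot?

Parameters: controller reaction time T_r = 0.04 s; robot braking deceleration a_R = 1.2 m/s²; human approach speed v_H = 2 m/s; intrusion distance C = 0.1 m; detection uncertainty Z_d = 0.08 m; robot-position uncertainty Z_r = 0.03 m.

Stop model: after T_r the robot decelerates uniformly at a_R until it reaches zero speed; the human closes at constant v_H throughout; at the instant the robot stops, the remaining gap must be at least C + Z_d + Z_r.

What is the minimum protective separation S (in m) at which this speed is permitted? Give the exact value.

S_min = 499/400 m = 1.2475 m

stop time T_s = (1/2)/(6/5) = 0.4167 s
robot in T_r: 0.5000·0.0400 = 0.0200 m
robot covers 0.5000·0.4167 − ½·1.2000·0.4167² = 0.1042 m while stopping
person approaches 2.0000·(0.0400+0.4167) = 0.9133 m
margins: 0.1000+0.0800+0.0300 = 0.2100 m
S_min ≈ 0.0200+0.1042+0.9133+0.2100  ⇒  S_min = 499/400 m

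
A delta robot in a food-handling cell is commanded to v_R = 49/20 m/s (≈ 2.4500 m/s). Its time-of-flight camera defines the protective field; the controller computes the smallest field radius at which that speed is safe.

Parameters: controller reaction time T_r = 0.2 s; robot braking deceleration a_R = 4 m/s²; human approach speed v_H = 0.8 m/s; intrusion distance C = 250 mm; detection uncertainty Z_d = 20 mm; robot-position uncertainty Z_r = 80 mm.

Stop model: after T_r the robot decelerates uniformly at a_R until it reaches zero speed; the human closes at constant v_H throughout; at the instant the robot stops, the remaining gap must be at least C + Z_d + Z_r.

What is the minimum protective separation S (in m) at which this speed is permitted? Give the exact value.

S_min = 7169/3200 m = 2.2403 m

T_s = v_R/a_R = (49/20)/4 = 0.6125 s
reaction-phase robot travel = 2.4500·0.2000 = 0.4900 m
robot under decel: 2.4500²/(2·4.0000) = 0.7503 m
human over T_r+T_s: 0.8000·(0.2000+0.6125) = 0.6500 m
C+Z_d+Z_r = 0.2500+0.0200+0.0800 = 0.3500 m
S_min ≈ 0.4900+0.7503+0.6500+0.3500  ⇒  S_min = 7169/3200 m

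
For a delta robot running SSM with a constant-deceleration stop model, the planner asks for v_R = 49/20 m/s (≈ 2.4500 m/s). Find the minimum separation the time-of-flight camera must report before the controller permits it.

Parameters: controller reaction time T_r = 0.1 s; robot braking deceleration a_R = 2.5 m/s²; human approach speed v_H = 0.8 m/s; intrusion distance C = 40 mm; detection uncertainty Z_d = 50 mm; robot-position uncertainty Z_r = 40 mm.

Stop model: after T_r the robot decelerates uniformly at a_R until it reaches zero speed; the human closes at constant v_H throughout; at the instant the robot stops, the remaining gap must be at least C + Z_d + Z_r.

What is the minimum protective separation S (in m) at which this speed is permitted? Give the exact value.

S_min = 4879/2000 m = 2.4395 m

T_s = v_R/a_R = (49/20)/(5/2) = 0.9800 s
robot covers v_R·T_r = 2.4500·0.1000 = 0.2450 m before braking
robot covers 2.4500·0.9800 − ½·2.5000·0.9800² = 1.2005 m while stopping
person approaches 0.8000·(0.1000+0.9800) = 0.8640 m
residual clearance needed = 0.0400+0.0500+0.0400 = 0.1300 m
S_min ≈ 0.2450+1.2005+0.8640+0.1300  ⇒  S_min = 4879/2000 m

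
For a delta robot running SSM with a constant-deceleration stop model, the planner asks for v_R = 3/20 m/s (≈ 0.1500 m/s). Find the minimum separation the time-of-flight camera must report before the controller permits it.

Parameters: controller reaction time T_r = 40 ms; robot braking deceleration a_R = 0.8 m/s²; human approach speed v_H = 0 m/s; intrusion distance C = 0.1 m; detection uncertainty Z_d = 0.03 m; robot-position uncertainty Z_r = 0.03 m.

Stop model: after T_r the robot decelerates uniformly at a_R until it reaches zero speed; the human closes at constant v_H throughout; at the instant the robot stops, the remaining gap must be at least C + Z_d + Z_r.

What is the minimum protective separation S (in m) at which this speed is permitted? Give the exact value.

T_s = v_R/a_R = (3/20)/(4/5) = 0.1875 s
robot in T_r: 0.1500·0.0400 = 0.0060 m
robot covers 0.1500·0.1875 − ½·0.8000·0.1875² = 0.0141 m while stopping
human closes 0.0000·0.2275 = 0.0000 m
C+Z_d+Z_r = 0.1000+0.0300+0.0300 = 0.1600 m
S_min ≈ 0.0060+0.0141+0.0000+0.1600  ⇒  S_min = 2881/16000 m

S_min = 2881/16000 m = 0.1801 m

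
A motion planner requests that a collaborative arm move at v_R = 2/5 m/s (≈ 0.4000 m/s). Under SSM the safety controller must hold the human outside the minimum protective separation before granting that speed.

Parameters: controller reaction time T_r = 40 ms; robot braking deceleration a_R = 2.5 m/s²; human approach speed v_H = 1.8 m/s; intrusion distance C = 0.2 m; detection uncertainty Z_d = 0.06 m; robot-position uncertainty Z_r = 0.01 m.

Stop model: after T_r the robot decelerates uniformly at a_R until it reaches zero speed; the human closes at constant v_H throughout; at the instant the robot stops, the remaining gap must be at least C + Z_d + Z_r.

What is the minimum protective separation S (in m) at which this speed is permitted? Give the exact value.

S_min = 339/500 m = 0.6780 m

T_s = v_R/a_R = (2/5)/(5/2) = 0.1600 s
robot in T_r: 0.4000·0.0400 = 0.0160 m
robot covers 0.4000·0.1600 − ½·2.5000·0.1600² = 0.0320 m while stopping
human closes 1.8000·0.2000 = 0.3600 m
residual clearance needed = 0.2000+0.0600+0.0100 = 0.2700 m
S_min ≈ 0.0160+0.0320+0.3600+0.2700  ⇒  S_min = 339/500 m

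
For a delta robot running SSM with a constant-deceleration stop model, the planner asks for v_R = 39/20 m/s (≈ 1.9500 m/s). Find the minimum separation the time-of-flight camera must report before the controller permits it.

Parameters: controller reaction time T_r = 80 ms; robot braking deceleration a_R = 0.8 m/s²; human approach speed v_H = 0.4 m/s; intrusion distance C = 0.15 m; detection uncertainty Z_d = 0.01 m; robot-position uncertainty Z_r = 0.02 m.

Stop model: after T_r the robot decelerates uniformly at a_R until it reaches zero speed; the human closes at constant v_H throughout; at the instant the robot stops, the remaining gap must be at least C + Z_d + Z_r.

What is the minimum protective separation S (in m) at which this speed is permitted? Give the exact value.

S_min = 59513/16000 m = 3.7196 m

braking lasts T_s = (39/20)/(4/5) = 2.4375 s
robot in T_r: 1.9500·0.0800 = 0.1560 m
braking distance = 1.9500²/(2·0.8000) = 2.3766 m
human closes 0.4000·2.5175 = 1.0070 m
margins: 0.1500+0.0100+0.0200 = 0.1800 m
S_min ≈ 0.1560+2.3766+1.0070+0.1800  ⇒  S_min = 59513/16000 m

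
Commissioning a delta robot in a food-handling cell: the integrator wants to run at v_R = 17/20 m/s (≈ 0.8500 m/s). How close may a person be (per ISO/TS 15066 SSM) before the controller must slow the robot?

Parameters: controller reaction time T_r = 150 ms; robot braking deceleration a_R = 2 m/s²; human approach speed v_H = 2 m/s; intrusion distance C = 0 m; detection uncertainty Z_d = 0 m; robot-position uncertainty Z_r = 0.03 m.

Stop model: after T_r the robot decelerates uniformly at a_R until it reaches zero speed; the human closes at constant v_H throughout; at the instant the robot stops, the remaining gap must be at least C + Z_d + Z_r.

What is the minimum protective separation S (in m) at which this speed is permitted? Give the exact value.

T_s = v_R/a_R = (17/20)/2 = 0.4250 s
robot in T_r: 0.8500·0.1500 = 0.1275 m
robot covers 0.8500·0.4250 − ½·2.0000·0.4250² = 0.1806 m while stopping
human closes 2.0000·0.5750 = 1.1500 m
margins: 0.0000+0.0000+0.0300 = 0.0300 m
S_min ≈ 0.1275+0.1806+1.1500+0.0300  ⇒  S_min = 2381/1600 m

S_min = 2381/1600 m = 1.4881 m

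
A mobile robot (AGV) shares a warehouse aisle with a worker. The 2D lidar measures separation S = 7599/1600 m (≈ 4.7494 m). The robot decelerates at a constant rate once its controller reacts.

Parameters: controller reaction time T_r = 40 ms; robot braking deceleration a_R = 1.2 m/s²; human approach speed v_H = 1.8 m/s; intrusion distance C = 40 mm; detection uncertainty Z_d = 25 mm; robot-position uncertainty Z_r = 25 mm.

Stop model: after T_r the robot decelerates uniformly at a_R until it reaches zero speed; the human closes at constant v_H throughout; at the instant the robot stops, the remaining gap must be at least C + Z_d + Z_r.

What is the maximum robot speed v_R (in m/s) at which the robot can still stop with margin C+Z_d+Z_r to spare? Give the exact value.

v_R_max = 39/20 m/s = 1.9500 m/s

quadratic (5/12)·v² + (77/50)·v + (-36699/8000) = 0
  disc = (77/50)² − 4·(5/12)·(-36699/8000) = 400689/40000 ; √disc = 633/200
  v_R = (−(77/50) + 633/200) / (2·(5/12)) = 39/20 m/s
check:
braking lasts T_s = (39/20)/(6/5) = 1.6250 s
robot in T_r: 1.9500·0.0400 = 0.0780 m
robot under decel: 1.9500²/(2·1.2000) = 1.5844 m
human over T_r+T_s: 1.8000·(0.0400+1.6250) = 2.9970 m
C+Z_d+Z_r = 0.0400+0.0250+0.0250 = 0.0900 m
sum ≈ 0.0780+1.5844+2.9970+0.0900 ≈ 4.7494 m = S ✓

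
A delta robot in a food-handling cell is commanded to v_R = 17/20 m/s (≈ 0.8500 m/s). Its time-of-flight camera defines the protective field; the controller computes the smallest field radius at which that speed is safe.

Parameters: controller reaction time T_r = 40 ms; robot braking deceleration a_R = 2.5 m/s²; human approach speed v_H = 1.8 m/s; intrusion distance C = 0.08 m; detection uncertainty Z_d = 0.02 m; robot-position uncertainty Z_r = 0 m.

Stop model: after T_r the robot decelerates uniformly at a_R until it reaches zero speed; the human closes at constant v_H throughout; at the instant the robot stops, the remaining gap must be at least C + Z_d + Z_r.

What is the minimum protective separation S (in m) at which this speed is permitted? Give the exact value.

S_min = 77/80 m = 0.9625 m

T_s = v_R/a_R = (17/20)/(5/2) = 0.3400 s
robot covers v_R·T_r = 0.8500·0.0400 = 0.0340 m before braking
braking distance = 0.8500²/(2·2.5000) = 0.1445 m
person approaches 1.8000·(0.0400+0.3400) = 0.6840 m
C+Z_d+Z_r = 0.0800+0.0200+0.0000 = 0.1000 m
S_min ≈ 0.0340+0.1445+0.6840+0.1000  ⇒  S_min = 77/80 m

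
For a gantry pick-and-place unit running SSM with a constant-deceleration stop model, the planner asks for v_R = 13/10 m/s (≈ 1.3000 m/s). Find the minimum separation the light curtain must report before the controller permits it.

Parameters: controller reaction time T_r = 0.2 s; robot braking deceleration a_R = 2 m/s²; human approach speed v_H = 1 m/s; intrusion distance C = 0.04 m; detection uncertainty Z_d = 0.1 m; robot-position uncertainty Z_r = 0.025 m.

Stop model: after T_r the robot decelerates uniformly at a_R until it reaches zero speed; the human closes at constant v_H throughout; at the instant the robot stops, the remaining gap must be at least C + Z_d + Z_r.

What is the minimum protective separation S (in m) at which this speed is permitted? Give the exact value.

braking lasts T_s = (13/10)/2 = 0.6500 s
robot covers v_R·T_r = 1.3000·0.2000 = 0.2600 m before braking
braking distance = 1.3000²/(2·2.0000) = 0.4225 m
human over T_r+T_s: 1.0000·(0.2000+0.6500) = 0.8500 m
residual clearance needed = 0.0400+0.1000+0.0250 = 0.1650 m
S_min ≈ 0.2600+0.4225+0.8500+0.1650  ⇒  S_min = 679/400 m

S_min = 679/400 m = 1.6975 m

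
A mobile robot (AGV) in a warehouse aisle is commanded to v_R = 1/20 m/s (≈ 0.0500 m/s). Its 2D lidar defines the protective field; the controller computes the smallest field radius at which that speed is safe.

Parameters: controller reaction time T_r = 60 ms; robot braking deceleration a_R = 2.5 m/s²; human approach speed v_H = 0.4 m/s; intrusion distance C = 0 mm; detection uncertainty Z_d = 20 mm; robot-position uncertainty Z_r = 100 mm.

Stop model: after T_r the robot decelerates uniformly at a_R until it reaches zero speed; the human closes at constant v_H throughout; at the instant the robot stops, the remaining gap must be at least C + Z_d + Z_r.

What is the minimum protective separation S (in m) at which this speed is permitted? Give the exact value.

T_s = v_R/a_R = (1/20)/(5/2) = 0.0200 s
robot in T_r: 0.0500·0.0600 = 0.0030 m
braking distance = 0.0500²/(2·2.5000) = 0.0005 m
human closes 0.4000·0.0800 = 0.0320 m
C+Z_d+Z_r = 0.0000+0.0200+0.1000 = 0.1200 m
S_min ≈ 0.0030+0.0005+0.0320+0.1200  ⇒  S_min = 311/2000 m

S_min = 311/2000 m = 0.1555 m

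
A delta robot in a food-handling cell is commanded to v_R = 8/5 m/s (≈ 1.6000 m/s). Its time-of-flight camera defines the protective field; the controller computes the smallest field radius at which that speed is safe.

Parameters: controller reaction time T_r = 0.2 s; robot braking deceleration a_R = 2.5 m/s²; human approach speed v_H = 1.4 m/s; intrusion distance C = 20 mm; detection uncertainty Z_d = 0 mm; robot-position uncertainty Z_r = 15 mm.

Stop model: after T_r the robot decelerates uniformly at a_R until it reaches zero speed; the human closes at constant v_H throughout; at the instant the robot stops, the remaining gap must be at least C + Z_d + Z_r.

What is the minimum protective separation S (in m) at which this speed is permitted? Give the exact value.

stop time T_s = (8/5)/(5/2) = 0.6400 s
reaction-phase robot travel = 1.6000·0.2000 = 0.3200 m
robot under decel: 1.6000²/(2·2.5000) = 0.5120 m
human over T_r+T_s: 1.4000·(0.2000+0.6400) = 1.1760 m
residual clearance needed = 0.0200+0.0000+0.0150 = 0.0350 m
S_min ≈ 0.3200+0.5120+1.1760+0.0350  ⇒  S_min = 2043/1000 m

S_min = 2043/1000 m = 2.0430 m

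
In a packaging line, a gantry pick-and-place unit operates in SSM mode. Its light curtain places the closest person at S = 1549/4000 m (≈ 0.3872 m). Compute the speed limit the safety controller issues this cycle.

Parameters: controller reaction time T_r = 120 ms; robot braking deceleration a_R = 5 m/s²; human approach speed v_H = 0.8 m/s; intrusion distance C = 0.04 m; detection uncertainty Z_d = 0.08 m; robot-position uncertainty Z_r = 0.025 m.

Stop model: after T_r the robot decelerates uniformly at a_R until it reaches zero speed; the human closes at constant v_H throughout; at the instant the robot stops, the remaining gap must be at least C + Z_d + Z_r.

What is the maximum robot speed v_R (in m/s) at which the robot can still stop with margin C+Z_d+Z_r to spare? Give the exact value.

at the boundary: (1/10)·v² + (7/25)·v + (-117/800) = 0
  disc = (7/25)² − 4·(1/10)·(-117/800) = 1369/10000 ; √disc = 37/100
  v_R = (−(7/25) + 37/100) / (2·(1/10)) = 9/20 m/s
check:
braking lasts T_s = (9/20)/5 = 0.0900 s
reaction-phase robot travel = 0.4500·0.1200 = 0.0540 m
robot under decel: 0.4500²/(2·5.0000) = 0.0203 m
human over T_r+T_s: 0.8000·(0.1200+0.0900) = 0.1680 m
residual clearance needed = 0.0400+0.0800+0.0250 = 0.1450 m
sum ≈ 0.0540+0.0203+0.1680+0.1450 ≈ 0.3872 m = S ✓

v_R_max = 9/20 m/s = 0.4500 m/s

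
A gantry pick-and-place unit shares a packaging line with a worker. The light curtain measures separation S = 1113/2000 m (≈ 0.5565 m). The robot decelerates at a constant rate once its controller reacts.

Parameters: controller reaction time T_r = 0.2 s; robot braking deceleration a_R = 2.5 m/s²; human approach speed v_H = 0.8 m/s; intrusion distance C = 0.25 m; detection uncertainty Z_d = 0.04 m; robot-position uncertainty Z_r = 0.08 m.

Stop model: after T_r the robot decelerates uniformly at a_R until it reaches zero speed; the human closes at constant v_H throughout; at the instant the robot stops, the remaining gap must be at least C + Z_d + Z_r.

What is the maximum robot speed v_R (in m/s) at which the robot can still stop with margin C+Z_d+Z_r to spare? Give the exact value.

v_R_max = 1/20 m/s = 0.0500 m/s

quadratic (1/5)·v² + (13/25)·v + (-53/2000) = 0
  disc = (13/25)² − 4·(1/5)·(-53/2000) = 729/2500 ; √disc = 27/50
  v_R = (−(13/25) + 27/50) / (2·(1/5)) = 1/20 m/s
check:
braking lasts T_s = (1/20)/(5/2) = 0.0200 s
reaction-phase robot travel = 0.0500·0.2000 = 0.0100 m
robot covers 0.0500·0.0200 − ½·2.5000·0.0200² = 0.0005 m while stopping
human closes 0.8000·0.2200 = 0.1760 m
residual clearance needed = 0.2500+0.0400+0.0800 = 0.3700 m
sum ≈ 0.0100+0.0005+0.1760+0.3700 ≈ 0.5565 m = S ✓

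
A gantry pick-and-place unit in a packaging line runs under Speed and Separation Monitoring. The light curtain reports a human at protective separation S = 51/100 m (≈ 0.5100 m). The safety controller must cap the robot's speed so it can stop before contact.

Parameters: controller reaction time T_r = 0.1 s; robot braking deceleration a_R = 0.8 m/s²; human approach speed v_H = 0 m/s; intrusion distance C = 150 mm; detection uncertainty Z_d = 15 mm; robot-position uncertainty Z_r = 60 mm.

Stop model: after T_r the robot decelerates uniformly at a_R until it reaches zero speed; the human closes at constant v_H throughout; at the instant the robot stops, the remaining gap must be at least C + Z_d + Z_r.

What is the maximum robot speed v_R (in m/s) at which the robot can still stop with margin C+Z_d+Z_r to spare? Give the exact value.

collect terms ⇒ (5/8)·v_R² + (1/10)·v_R + (-57/200) = 0
  disc = (1/10)² − 4·(5/8)·(-57/200) = 289/400 ; √disc = 17/20
  v_R = (−(1/10) + 17/20) / (2·(5/8)) = 3/5 m/s
check:
T_s = v_R/a_R = (3/5)/(4/5) = 0.7500 s
reaction-phase robot travel = 0.6000·0.1000 = 0.0600 m
robot covers 0.6000·0.7500 − ½·0.8000·0.7500² = 0.2250 m while stopping
person approaches 0.0000·(0.1000+0.7500) = 0.0000 m
residual clearance needed = 0.1500+0.0150+0.0600 = 0.2250 m
sum ≈ 0.0600+0.2250+0.0000+0.2250 ≈ 0.5100 m = S ✓

v_R_max = 3/5 m/s = 0.6000 m/s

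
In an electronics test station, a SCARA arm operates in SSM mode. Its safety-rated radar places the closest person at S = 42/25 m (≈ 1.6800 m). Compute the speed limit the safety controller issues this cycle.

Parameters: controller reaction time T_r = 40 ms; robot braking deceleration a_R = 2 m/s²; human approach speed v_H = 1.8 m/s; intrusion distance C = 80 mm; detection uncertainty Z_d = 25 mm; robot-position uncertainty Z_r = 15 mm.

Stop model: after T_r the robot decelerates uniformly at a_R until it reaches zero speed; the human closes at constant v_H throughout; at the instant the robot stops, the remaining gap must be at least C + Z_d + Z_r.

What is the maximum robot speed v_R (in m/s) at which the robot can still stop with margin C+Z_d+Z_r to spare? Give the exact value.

at the boundary: (1/4)·v² + (47/50)·v + (-186/125) = 0
  disc = (47/50)² − 4·(1/4)·(-186/125) = 5929/2500 ; √disc = 77/50
  v_R = (−(47/50) + 77/50) / (2·(1/4)) = 6/5 m/s
check:
T_s = v_R/a_R = (6/5)/2 = 0.6000 s
robot in T_r: 1.2000·0.0400 = 0.0480 m
robot covers 1.2000·0.6000 − ½·2.0000·0.6000² = 0.3600 m while stopping
human over T_r+T_s: 1.8000·(0.0400+0.6000) = 1.1520 m
residual clearance needed = 0.0800+0.0250+0.0150 = 0.1200 m
sum ≈ 0.0480+0.3600+1.1520+0.1200 ≈ 1.6800 m = S ✓

v_R_max = 6/5 m/s = 1.2000 m/s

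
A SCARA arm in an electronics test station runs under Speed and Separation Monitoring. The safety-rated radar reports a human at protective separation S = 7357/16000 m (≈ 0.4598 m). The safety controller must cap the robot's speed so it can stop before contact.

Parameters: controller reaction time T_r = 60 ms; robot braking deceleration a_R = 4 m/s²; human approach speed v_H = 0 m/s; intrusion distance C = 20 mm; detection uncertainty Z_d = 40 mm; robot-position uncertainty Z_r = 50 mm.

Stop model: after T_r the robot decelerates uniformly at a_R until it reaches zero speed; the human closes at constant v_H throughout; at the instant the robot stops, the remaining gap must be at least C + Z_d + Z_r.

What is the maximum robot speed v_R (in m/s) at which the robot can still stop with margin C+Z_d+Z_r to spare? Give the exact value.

quadratic (1/8)·v² + (3/50)·v + (-5597/16000) = 0
  disc = (3/50)² − 4·(1/8)·(-5597/16000) = 28561/160000 ; √disc = 169/400
  v_R = (−(3/50) + 169/400) / (2·(1/8)) = 29/20 m/s
check:
braking lasts T_s = (29/20)/4 = 0.3625 s
reaction-phase robot travel = 1.4500·0.0600 = 0.0870 m
robot under decel: 1.4500²/(2·4.0000) = 0.2628 m
human closes 0.0000·0.4225 = 0.0000 m
C+Z_d+Z_r = 0.0200+0.0400+0.0500 = 0.1100 m
sum ≈ 0.0870+0.2628+0.0000+0.1100 ≈ 0.4598 m = S ✓

v_R_max = 29/20 m/s = 1.4500 m/s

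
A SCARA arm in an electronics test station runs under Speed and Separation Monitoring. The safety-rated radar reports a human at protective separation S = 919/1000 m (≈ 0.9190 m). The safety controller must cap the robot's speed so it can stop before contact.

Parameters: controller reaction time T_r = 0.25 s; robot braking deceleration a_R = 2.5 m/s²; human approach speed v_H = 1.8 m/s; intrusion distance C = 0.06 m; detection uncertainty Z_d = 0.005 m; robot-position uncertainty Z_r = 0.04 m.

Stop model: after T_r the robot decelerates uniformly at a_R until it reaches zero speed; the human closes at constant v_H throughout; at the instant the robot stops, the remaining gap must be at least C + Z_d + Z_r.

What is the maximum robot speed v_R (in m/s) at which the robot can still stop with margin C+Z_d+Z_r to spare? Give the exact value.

v_R_max = 7/20 m/s = 0.3500 m/s

collect terms ⇒ (1/5)·v_R² + (97/100)·v_R + (-91/250) = 0
  disc = (97/100)² − 4·(1/5)·(-91/250) = 12321/10000 ; √disc = 111/100
  v_R = (−(97/100) + 111/100) / (2·(1/5)) = 7/20 m/s
check:
stop time T_s = (7/20)/(5/2) = 0.1400 s
robot in T_r: 0.3500·0.2500 = 0.0875 m
braking distance = 0.3500²/(2·2.5000) = 0.0245 m
human over T_r+T_s: 1.8000·(0.2500+0.1400) = 0.7020 m
C+Z_d+Z_r = 0.0600+0.0050+0.0400 = 0.1050 m
sum ≈ 0.0875+0.0245+0.7020+0.1050 ≈ 0.9190 m = S ✓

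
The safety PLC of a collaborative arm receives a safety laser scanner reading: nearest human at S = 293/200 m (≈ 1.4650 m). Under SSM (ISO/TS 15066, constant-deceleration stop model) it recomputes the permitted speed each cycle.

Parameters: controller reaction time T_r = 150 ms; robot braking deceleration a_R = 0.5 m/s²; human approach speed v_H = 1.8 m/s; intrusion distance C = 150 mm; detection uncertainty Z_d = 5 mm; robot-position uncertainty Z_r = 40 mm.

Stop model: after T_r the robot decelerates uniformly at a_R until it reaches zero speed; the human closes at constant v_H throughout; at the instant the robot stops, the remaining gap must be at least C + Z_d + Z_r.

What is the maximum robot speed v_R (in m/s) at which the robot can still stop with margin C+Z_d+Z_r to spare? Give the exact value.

v_R_max = 1/4 m/s = 0.2500 m/s

at the boundary: (1)·v² + (15/4)·v + (-1) = 0
  disc = (15/4)² − 4·(1)·(-1) = 289/16 ; √disc = 17/4
  v_R = (−(15/4) + 17/4) / (2·(1)) = 1/4 m/s
check:
stop time T_s = (1/4)/(1/2) = 0.5000 s
reaction-phase robot travel = 0.2500·0.1500 = 0.0375 m
robot covers 0.2500·0.5000 − ½·0.5000·0.5000² = 0.0625 m while stopping
human closes 1.8000·0.6500 = 1.1700 m
margins: 0.1500+0.0050+0.0400 = 0.1950 m
sum ≈ 0.0375+0.0625+1.1700+0.1950 ≈ 1.4650 m = S ✓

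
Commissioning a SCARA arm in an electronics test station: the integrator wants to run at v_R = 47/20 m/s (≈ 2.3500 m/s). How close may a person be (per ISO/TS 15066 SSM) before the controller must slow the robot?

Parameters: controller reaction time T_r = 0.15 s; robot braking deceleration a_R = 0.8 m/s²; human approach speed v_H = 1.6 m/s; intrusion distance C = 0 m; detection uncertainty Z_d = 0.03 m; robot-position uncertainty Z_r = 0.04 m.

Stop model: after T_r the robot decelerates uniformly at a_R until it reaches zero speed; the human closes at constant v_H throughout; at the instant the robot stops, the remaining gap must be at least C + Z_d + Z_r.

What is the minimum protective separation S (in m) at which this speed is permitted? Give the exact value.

S_min = 5641/640 m = 8.8141 m

stop time T_s = (47/20)/(4/5) = 2.9375 s
robot covers v_R·T_r = 2.3500·0.1500 = 0.3525 m before braking
braking distance = 2.3500²/(2·0.8000) = 3.4516 m
human over T_r+T_s: 1.6000·(0.1500+2.9375) = 4.9400 m
margins: 0.0000+0.0300+0.0400 = 0.0700 m
S_min ≈ 0.3525+3.4516+4.9400+0.0700  ⇒  S_min = 5641/640 m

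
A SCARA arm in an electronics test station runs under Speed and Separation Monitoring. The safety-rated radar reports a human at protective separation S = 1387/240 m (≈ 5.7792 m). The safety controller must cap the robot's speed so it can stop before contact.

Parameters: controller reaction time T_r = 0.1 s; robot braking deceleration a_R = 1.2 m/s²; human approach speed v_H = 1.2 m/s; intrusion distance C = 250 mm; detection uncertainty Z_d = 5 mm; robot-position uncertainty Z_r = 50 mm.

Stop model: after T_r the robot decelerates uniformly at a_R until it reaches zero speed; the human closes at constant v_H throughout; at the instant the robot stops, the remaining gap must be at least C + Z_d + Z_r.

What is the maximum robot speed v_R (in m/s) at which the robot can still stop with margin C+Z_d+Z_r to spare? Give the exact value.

collect terms ⇒ (5/12)·v_R² + (11/10)·v_R + (-257/48) = 0
  disc = (11/10)² − 4·(5/12)·(-257/48) = 36481/3600 ; √disc = 191/60
  v_R = (−(11/10) + 191/60) / (2·(5/12)) = 5/2 m/s
check:
T_s = v_R/a_R = (5/2)/(6/5) = 2.0833 s
robot covers v_R·T_r = 2.5000·0.1000 = 0.2500 m before braking
robot under decel: 2.5000²/(2·1.2000) = 2.6042 m
human over T_r+T_s: 1.2000·(0.1000+2.0833) = 2.6200 m
margins: 0.2500+0.0050+0.0500 = 0.3050 m
sum ≈ 0.2500+2.6042+2.6200+0.3050 ≈ 5.7792 m = S ✓

v_R_max = 5/2 m/s = 2.5000 m/s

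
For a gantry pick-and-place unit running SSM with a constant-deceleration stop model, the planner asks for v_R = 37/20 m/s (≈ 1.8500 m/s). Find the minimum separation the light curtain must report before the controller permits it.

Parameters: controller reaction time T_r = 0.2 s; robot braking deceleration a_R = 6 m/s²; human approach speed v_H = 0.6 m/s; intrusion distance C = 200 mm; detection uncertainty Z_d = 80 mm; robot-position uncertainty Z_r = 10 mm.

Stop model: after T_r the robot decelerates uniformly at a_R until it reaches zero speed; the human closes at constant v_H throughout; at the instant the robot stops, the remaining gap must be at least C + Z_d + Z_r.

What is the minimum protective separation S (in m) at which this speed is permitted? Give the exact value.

S_min = 6001/4800 m = 1.2502 m

braking lasts T_s = (37/20)/6 = 0.3083 s
robot in T_r: 1.8500·0.2000 = 0.3700 m
robot covers 1.8500·0.3083 − ½·6.0000·0.3083² = 0.2852 m while stopping
human over T_r+T_s: 0.6000·(0.2000+0.3083) = 0.3050 m
C+Z_d+Z_r = 0.2000+0.0800+0.0100 = 0.2900 m
S_min ≈ 0.3700+0.2852+0.3050+0.2900  ⇒  S_min = 6001/4800 m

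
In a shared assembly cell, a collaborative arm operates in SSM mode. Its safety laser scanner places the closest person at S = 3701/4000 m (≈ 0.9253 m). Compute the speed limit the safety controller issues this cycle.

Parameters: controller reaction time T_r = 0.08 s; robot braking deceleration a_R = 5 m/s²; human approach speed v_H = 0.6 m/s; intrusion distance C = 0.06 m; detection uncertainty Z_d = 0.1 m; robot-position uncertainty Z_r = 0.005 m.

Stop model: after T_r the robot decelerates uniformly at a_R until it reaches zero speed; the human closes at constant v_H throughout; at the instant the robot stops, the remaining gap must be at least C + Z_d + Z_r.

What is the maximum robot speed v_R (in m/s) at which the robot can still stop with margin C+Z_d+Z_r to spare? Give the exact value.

at the boundary: (1/10)·v² + (1/5)·v + (-2849/4000) = 0
  disc = (1/5)² − 4·(1/10)·(-2849/4000) = 3249/10000 ; √disc = 57/100
  v_R = (−(1/5) + 57/100) / (2·(1/10)) = 37/20 m/s
check:
braking lasts T_s = (37/20)/5 = 0.3700 s
robot covers v_R·T_r = 1.8500·0.0800 = 0.1480 m before braking
robot under decel: 1.8500²/(2·5.0000) = 0.3422 m
human over T_r+T_s: 0.6000·(0.0800+0.3700) = 0.2700 m
margins: 0.0600+0.1000+0.0050 = 0.1650 m
sum ≈ 0.1480+0.3422+0.2700+0.1650 ≈ 0.9253 m = S ✓

v_R_max = 37/20 m/s = 1.8500 m/s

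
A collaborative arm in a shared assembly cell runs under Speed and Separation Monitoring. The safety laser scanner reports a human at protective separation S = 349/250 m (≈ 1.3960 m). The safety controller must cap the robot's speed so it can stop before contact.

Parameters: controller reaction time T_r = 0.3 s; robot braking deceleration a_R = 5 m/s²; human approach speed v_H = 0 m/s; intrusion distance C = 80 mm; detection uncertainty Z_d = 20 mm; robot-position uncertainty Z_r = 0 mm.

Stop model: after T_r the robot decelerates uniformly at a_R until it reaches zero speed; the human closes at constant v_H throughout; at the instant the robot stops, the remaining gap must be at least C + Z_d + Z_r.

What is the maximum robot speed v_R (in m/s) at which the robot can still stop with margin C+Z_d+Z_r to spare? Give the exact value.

v_R_max = 12/5 m/s = 2.4000 m/s

at the boundary: (1/10)·v² + (3/10)·v + (-162/125) = 0
  disc = (3/10)² − 4·(1/10)·(-162/125) = 1521/2500 ; √disc = 39/50
  v_R = (−(3/10) + 39/50) / (2·(1/10)) = 12/5 m/s
check:
T_s = v_R/a_R = (12/5)/5 = 0.4800 s
reaction-phase robot travel = 2.4000·0.3000 = 0.7200 m
braking distance = 2.4000²/(2·5.0000) = 0.5760 m
person approaches 0.0000·(0.3000+0.4800) = 0.0000 m
residual clearance needed = 0.0800+0.0200+0.0000 = 0.1000 m
sum ≈ 0.7200+0.5760+0.0000+0.1000 ≈ 1.3960 m = S ✓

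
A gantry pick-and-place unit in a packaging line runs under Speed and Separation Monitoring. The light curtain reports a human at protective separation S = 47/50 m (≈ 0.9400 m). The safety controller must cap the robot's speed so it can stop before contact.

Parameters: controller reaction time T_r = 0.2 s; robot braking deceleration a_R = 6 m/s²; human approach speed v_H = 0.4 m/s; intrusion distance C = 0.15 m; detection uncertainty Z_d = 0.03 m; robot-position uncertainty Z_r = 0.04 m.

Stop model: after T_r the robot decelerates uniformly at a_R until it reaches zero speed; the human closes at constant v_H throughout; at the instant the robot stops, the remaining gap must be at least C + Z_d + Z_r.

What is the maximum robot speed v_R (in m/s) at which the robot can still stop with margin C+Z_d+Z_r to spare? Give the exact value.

v_R_max = 8/5 m/s = 1.6000 m/s

collect terms ⇒ (1/12)·v_R² + (4/15)·v_R + (-16/25) = 0
  disc = (4/15)² − 4·(1/12)·(-16/25) = 64/225 ; √disc = 8/15
  v_R = (−(4/15) + 8/15) / (2·(1/12)) = 8/5 m/s
check:
T_s = v_R/a_R = (8/5)/6 = 0.2667 s
robot in T_r: 1.6000·0.2000 = 0.3200 m
robot under decel: 1.6000²/(2·6.0000) = 0.2133 m
person approaches 0.4000·(0.2000+0.2667) = 0.1867 m
residual clearance needed = 0.1500+0.0300+0.0400 = 0.2200 m
sum ≈ 0.3200+0.2133+0.1867+0.2200 ≈ 0.9400 m = S ✓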